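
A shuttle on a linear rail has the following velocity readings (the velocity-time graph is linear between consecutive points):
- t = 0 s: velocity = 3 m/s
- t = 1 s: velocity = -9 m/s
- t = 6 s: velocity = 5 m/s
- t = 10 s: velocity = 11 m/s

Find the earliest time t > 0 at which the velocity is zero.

v changes sign on 0–1 s (from 3 to -9); the graph is linear there, so v = 0 at t = 0 + (-3)·(1 − 0)/(-9 − 3) = 0.25 s.

t = 0.25 s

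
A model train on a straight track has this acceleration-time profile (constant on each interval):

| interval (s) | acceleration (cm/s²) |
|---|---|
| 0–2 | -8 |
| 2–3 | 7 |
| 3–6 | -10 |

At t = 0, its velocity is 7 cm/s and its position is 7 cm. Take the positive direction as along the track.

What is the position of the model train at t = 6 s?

-51.5 cm

On each constant-a segment, Δv = aΔt and Δx = v₀Δt + ½aΔt²; chain segment to segment.
0–2 s: v starts 7 cm/s; Δx = 7·2 + ½·-8·2² = -2 cm; v ends -9 cm/s.
2–3 s: v starts -9 cm/s; Δx = -9·1 + ½·7·1² = -5.5 cm; v ends -2 cm/s.
3–6 s: v starts -2 cm/s; Δx = -2·3 + ½·-10·3² = -51 cm; v ends -32 cm/s.
x(6) = 7 + Σ Δx = -51.5 cm.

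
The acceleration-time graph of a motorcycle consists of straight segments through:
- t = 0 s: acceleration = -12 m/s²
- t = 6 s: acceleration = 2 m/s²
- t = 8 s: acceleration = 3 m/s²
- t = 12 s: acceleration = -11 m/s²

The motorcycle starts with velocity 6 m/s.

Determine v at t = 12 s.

Δv equals the area under the a-t graph; then v = v₀ + Δv.
0–6 s: ½(-12 + 2)(6) = -30 m/s
6–8 s: ½(2 + 3)(2) = 5 m/s
8–12 s: ½(3 + -11)(4) = -16 m/s
Δv = -41 m/s, so v(12) = 6 + (-41) = -35 m/s.

-35 m/s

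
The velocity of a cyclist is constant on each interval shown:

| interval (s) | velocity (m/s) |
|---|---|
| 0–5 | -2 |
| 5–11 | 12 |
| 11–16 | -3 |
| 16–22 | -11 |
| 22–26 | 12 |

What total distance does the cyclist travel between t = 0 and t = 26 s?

Distance (not displacement) is the total path length: add the absolute areas under v-t.
0–5 s: |-2| × 5 = 10 m
5–11 s: |12| × 6 = 72 m
11–16 s: |-3| × 5 = 15 m
16–22 s: |-11| × 6 = 66 m
22–26 s: |12| × 4 = 48 m
Total distance = 211 m

211 m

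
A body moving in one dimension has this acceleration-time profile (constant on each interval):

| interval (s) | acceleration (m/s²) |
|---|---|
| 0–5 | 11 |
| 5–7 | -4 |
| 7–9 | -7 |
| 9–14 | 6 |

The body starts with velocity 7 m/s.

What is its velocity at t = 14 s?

Δv equals the area under the a-t graph; then v = v₀ + Δv.
0–5 s: 11 × 5 = 55 m/s
5–7 s: -4 × 2 = -8 m/s
7–9 s: -7 × 2 = -14 m/s
9–14 s: 6 × 5 = 30 m/s
Δv = 63 m/s, so v(14) = 7 + (63) = 70 m/s.

70 m/s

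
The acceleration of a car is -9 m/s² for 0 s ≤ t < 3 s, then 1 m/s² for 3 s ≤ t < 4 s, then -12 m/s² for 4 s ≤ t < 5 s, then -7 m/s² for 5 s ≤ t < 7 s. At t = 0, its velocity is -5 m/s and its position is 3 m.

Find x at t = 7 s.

On each constant-a segment, Δv = aΔt and Δx = v₀Δt + ½aΔt²; chain segment to segment.
0–3 s: v starts -5 m/s; Δx = -5·3 + ½·-9·3² = -55.5 m; v ends -32 m/s.
3–4 s: v starts -32 m/s; Δx = -32·1 + ½·1·1² = -31.5 m; v ends -31 m/s.
4–5 s: v starts -31 m/s; Δx = -31·1 + ½·-12·1² = -37 m; v ends -43 m/s.
5–7 s: v starts -43 m/s; Δx = -43·2 + ½·-7·2² = -100 m; v ends -57 m/s.
x(7) = 3 + Σ Δx = -221 m.

-221 m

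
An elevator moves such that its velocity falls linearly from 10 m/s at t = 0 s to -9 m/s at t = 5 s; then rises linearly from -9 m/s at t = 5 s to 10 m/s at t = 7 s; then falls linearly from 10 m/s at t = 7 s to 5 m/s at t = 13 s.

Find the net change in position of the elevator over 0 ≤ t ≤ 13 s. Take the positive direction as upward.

48.5 m

Net displacement equals the area under the velocity-time graph (areas below the axis count negative).
0–5 s: ½(10 + -9)(5) = 2.5 m
5–7 s: ½(-9 + 10)(2) = 1 m
7–13 s: ½(10 + 5)(6) = 45 m
Net displacement = 48.5 m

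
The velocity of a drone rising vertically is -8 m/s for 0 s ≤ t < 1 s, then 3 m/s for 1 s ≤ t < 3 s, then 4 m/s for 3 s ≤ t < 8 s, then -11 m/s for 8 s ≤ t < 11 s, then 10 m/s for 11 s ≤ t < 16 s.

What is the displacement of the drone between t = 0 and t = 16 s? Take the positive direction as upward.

Displacement is the signed area under the v-t curve.
0–1 s: -8 × 1 = -8 m
1–3 s: 3 × 2 = 6 m
3–8 s: 4 × 5 = 20 m
8–11 s: -11 × 3 = -33 m
11–16 s: 10 × 5 = 50 m
Net displacement = 35 m

35 m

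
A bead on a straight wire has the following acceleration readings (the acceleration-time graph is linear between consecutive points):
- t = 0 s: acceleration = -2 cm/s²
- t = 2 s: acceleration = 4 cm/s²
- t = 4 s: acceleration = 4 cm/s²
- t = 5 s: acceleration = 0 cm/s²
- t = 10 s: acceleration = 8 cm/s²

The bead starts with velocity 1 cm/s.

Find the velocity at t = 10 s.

Δv equals the area under the a-t graph; then v = v₀ + Δv.
0–2 s: ½(-2 + 4)(2) = 2 cm/s
2–4 s: 4 × 2 = 8 cm/s
4–5 s: ½(4 + 0)(1) = 2 cm/s
5–10 s: ½(0 + 8)(5) = 20 cm/s
Δv = 32 cm/s, so v(10) = 1 + (32) = 33 cm/s.

33 cm/s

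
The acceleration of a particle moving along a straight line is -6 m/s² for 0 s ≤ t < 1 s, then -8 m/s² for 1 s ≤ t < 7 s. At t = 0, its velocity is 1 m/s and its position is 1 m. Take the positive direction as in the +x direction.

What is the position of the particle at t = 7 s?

On each constant-a segment, Δv = aΔt and Δx = v₀Δt + ½aΔt²; chain segment to segment.
0–1 s: v starts 1 m/s; Δx = 1·1 + ½·-6·1² = -2 m; v ends -5 m/s.
1–7 s: v starts -5 m/s; Δx = -5·6 + ½·-8·6² = -174 m; v ends -53 m/s.
x(7) = 1 + Σ Δx = -175 m.

-175 m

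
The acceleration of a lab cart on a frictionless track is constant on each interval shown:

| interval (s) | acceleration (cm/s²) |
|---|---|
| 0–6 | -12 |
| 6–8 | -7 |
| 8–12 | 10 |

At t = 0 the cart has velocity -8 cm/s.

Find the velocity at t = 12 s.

-54 cm/s

Δv equals the area under the a-t graph; then v = v₀ + Δv.
0–6 s: -12 × 6 = -72 cm/s
6–8 s: -7 × 2 = -14 cm/s
8–12 s: 10 × 4 = 40 cm/s
Δv = -46 cm/s, so v(12) = -8 + (-46) = -54 cm/s.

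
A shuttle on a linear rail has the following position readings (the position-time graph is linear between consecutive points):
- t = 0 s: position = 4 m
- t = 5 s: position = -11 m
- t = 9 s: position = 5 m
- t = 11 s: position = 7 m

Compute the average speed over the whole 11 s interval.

Average speed = (total path length)/(elapsed time); on a piecewise-linear x-t graph the path length is Σ|Δx|.
0–5 s: |Δx| = |-11 − 4| = 15 m
5–9 s: |Δx| = |5 − -11| = 16 m
9–11 s: |Δx| = |7 − 5| = 2 m
Total path = 33 m; average speed = 33/11 = 3 m/s.

3 m/s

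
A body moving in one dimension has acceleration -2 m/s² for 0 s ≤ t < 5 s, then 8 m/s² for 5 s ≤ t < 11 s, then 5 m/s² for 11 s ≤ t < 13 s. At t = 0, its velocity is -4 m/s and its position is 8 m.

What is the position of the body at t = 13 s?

101 m

On each constant-a segment, Δv = aΔt and Δx = v₀Δt + ½aΔt²; chain segment to segment.
0–5 s: v starts -4 m/s; Δx = -4·5 + ½·-2·5² = -45 m; v ends -14 m/s.
5–11 s: v starts -14 m/s; Δx = -14·6 + ½·8·6² = 60 m; v ends 34 m/s.
11–13 s: v starts 34 m/s; Δx = 34·2 + ½·5·2² = 78 m; v ends 44 m/s.
x(13) = 8 + Σ Δx = 101 m.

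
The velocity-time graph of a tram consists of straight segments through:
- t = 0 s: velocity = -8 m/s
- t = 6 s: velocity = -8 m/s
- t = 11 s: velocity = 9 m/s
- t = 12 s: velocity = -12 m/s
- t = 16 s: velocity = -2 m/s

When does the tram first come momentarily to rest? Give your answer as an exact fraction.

v changes sign on 6–11 s (from -8 to 9); the graph is linear there, so v = 0 at t = 6 + (8)·(11 − 6)/(9 − -8) = 142/17 s.

t = 142/17 s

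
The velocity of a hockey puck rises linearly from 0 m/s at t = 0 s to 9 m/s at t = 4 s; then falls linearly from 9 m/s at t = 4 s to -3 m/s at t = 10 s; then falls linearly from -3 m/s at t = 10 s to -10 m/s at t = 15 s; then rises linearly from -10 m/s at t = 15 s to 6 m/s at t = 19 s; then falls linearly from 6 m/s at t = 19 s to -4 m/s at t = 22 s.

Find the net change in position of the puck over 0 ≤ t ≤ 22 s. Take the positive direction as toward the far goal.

-1.5 m

Displacement is the signed area under the v-t curve.
0–4 s: ½(0 + 9)(4) = 18 m
4–10 s: ½(9 + -3)(6) = 18 m
10–15 s: ½(-3 + -10)(5) = -32.5 m
15–19 s: ½(-10 + 6)(4) = -8 m
19–22 s: ½(6 + -4)(3) = 3 m
Net displacement = -1.5 m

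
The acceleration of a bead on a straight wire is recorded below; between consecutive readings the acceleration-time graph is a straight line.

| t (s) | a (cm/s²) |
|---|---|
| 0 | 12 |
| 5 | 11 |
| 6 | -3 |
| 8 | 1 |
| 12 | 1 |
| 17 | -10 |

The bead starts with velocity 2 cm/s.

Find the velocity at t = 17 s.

43 cm/s

Δv equals the area under the a-t graph; then v = v₀ + Δv.
0–5 s: ½(12 + 11)(5) = 57.5 cm/s
5–6 s: ½(11 + -3)(1) = 4 cm/s
6–8 s: ½(-3 + 1)(2) = -2 cm/s
8–12 s: 1 × 4 = 4 cm/s
12–17 s: ½(1 + -10)(5) = -22.5 cm/s
Δv = 41 cm/s, so v(17) = 2 + (41) = 43 cm/s.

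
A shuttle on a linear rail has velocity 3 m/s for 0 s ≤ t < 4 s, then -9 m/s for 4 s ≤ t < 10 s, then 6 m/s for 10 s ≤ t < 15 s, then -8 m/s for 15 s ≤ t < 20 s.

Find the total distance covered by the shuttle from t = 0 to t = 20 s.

136 m

Distance (not displacement) is the total path length: add the absolute areas under v-t.
0–4 s: |3| × 4 = 12 m
4–10 s: |-9| × 6 = 54 m
10–15 s: |6| × 5 = 30 m
15–20 s: |-8| × 5 = 40 m
Total distance = 136 m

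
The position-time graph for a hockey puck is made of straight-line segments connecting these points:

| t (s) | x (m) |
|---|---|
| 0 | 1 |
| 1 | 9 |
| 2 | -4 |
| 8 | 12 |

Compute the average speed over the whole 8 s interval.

4.625 m/s

Average speed = (total path length)/(elapsed time); on a piecewise-linear x-t graph the path length is Σ|Δx|.
0–1 s: |Δx| = |9 − 1| = 8 m
1–2 s: |Δx| = |-4 − 9| = 13 m
2–8 s: |Δx| = |12 − -4| = 16 m
Total path = 37 m; average speed = 37/8 = 4.625 m/s.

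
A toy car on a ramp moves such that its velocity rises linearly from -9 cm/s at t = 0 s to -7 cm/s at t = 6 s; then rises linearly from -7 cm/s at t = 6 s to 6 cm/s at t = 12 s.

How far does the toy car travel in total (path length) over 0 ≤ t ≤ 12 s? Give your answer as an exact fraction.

879/13 cm

Distance (not displacement) is the total path length: add the absolute areas under v-t.
0–6 s: |½(-9 + -7)(6)| = 48 cm
6–12 s: v = 0 at t = 120/13 s; triangle areas 147/13 + 108/13 = 255/13 cm
Total distance = 879/13 cm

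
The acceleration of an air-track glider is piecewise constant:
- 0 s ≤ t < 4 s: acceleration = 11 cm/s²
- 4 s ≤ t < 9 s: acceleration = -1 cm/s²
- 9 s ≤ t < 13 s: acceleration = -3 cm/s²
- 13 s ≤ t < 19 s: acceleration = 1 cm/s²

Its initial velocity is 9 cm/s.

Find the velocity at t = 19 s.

Δv equals the area under the a-t graph; then v = v₀ + Δv.
0–4 s: 11 × 4 = 44 cm/s
4–9 s: -1 × 5 = -5 cm/s
9–13 s: -3 × 4 = -12 cm/s
13–19 s: 1 × 6 = 6 cm/s
Δv = 33 cm/s, so v(19) = 9 + (33) = 42 cm/s.

42 cm/s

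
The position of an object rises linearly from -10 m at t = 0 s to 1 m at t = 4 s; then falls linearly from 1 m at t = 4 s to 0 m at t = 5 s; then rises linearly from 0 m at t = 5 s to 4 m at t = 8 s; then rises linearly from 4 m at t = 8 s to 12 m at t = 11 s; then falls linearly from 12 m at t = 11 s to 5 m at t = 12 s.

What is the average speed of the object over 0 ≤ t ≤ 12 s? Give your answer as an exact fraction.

31/12 m/s

Average speed = (total path length)/(elapsed time); on a piecewise-linear x-t graph the path length is Σ|Δx|.
0–4 s: |Δx| = |1 − -10| = 11 m
4–5 s: |Δx| = |0 − 1| = 1 m
5–8 s: |Δx| = |4 − 0| = 4 m
8–11 s: |Δx| = |12 − 4| = 8 m
11–12 s: |Δx| = |5 − 12| = 7 m
Total path = 31 m; average speed = 31/12 = 31/12 m/s.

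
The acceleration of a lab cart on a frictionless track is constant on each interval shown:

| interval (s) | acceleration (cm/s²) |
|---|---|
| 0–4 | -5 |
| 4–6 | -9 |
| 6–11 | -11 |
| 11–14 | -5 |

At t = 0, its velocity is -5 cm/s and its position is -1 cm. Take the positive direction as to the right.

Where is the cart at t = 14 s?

-798 cm

On each constant-a segment, Δv = aΔt and Δx = v₀Δt + ½aΔt²; chain segment to segment.
0–4 s: v starts -5 cm/s; Δx = -5·4 + ½·-5·4² = -60 cm; v ends -25 cm/s.
4–6 s: v starts -25 cm/s; Δx = -25·2 + ½·-9·2² = -68 cm; v ends -43 cm/s.
6–11 s: v starts -43 cm/s; Δx = -43·5 + ½·-11·5² = -352.5 cm; v ends -98 cm/s.
11–14 s: v starts -98 cm/s; Δx = -98·3 + ½·-5·3² = -316.5 cm; v ends -113 cm/s.
x(14) = -1 + Σ Δx = -798 cm.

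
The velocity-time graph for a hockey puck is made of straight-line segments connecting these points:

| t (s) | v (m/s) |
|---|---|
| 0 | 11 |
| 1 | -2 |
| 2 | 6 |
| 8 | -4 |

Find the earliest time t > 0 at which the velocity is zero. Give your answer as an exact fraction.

v changes sign on 0–1 s (from 11 to -2); the graph is linear there, so v = 0 at t = 0 + (-11)·(1 − 0)/(-2 − 11) = 11/13 s.

t = 11/13 s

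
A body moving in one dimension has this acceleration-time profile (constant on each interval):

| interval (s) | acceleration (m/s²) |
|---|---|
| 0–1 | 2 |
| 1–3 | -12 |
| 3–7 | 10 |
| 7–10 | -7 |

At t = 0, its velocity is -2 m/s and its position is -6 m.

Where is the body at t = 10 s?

On each constant-a segment, Δv = aΔt and Δx = v₀Δt + ½aΔt²; chain segment to segment.
0–1 s: v starts -2 m/s; Δx = -2·1 + ½·2·1² = -1 m; v ends 0 m/s.
1–3 s: v starts 0 m/s; Δx = 0·2 + ½·-12·2² = -24 m; v ends -24 m/s.
3–7 s: v starts -24 m/s; Δx = -24·4 + ½·10·4² = -16 m; v ends 16 m/s.
7–10 s: v starts 16 m/s; Δx = 16·3 + ½·-7·3² = 16.5 m; v ends -5 m/s.
x(10) = -6 + Σ Δx = -30.5 m.

-30.5 m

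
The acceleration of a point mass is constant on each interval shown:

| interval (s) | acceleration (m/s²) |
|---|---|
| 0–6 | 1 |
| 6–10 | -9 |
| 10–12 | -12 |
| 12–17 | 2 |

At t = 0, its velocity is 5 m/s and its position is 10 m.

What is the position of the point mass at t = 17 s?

-264 m

On each constant-a segment, Δv = aΔt and Δx = v₀Δt + ½aΔt²; chain segment to segment.
0–6 s: v starts 5 m/s; Δx = 5·6 + ½·1·6² = 48 m; v ends 11 m/s.
6–10 s: v starts 11 m/s; Δx = 11·4 + ½·-9·4² = -28 m; v ends -25 m/s.
10–12 s: v starts -25 m/s; Δx = -25·2 + ½·-12·2² = -74 m; v ends -49 m/s.
12–17 s: v starts -49 m/s; Δx = -49·5 + ½·2·5² = -220 m; v ends -39 m/s.
x(17) = 10 + Σ Δx = -264 m.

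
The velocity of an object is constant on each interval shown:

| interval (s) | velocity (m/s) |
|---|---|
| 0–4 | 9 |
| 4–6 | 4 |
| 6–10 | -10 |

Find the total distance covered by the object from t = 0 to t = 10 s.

84 m

Distance (not displacement) is the total path length: add the absolute areas under v-t.
0–4 s: |9| × 4 = 36 m
4–6 s: |4| × 2 = 8 m
6–10 s: |-10| × 4 = 40 m
Total distance = 84 m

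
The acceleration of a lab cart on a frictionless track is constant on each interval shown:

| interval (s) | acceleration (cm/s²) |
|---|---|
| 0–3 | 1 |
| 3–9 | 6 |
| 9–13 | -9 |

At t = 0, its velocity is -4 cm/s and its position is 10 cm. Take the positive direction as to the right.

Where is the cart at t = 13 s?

172.5 cm

On each constant-a segment, Δv = aΔt and Δx = v₀Δt + ½aΔt²; chain segment to segment.
0–3 s: v starts -4 cm/s; Δx = -4·3 + ½·1·3² = -7.5 cm; v ends -1 cm/s.
3–9 s: v starts -1 cm/s; Δx = -1·6 + ½·6·6² = 102 cm; v ends 35 cm/s.
9–13 s: v starts 35 cm/s; Δx = 35·4 + ½·-9·4² = 68 cm; v ends -1 cm/s.
x(13) = 10 + Σ Δx = 172.5 cm.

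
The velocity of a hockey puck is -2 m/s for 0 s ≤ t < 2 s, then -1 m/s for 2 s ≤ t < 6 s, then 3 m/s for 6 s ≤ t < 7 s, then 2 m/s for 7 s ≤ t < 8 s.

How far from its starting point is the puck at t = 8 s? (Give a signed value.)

Net displacement equals the area under the velocity-time graph (areas below the axis count negative).
0–2 s: -2 × 2 = -4 m
2–6 s: -1 × 4 = -4 m
6–7 s: 3 × 1 = 3 m
7–8 s: 2 × 1 = 2 m
Net displacement = -3 m

-3 m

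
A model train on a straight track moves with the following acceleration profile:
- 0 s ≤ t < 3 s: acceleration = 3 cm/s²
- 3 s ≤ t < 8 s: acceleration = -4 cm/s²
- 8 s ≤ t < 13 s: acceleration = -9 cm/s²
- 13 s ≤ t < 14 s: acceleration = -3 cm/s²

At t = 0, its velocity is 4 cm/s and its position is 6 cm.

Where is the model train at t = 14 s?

On each constant-a segment, Δv = aΔt and Δx = v₀Δt + ½aΔt²; chain segment to segment.
0–3 s: v starts 4 cm/s; Δx = 4·3 + ½·3·3² = 25.5 cm; v ends 13 cm/s.
3–8 s: v starts 13 cm/s; Δx = 13·5 + ½·-4·5² = 15 cm; v ends -7 cm/s.
8–13 s: v starts -7 cm/s; Δx = -7·5 + ½·-9·5² = -147.5 cm; v ends -52 cm/s.
13–14 s: v starts -52 cm/s; Δx = -52·1 + ½·-3·1² = -53.5 cm; v ends -55 cm/s.
x(14) = 6 + Σ Δx = -154.5 cm.

-154.5 cm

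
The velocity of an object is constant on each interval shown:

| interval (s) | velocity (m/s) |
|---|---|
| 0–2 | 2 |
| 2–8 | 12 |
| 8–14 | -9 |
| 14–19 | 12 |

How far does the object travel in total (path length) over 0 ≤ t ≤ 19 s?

190 m

Distance (not displacement) is the total path length: add the absolute areas under v-t.
0–2 s: |2| × 2 = 4 m
2–8 s: |12| × 6 = 72 m
8–14 s: |-9| × 6 = 54 m
14–19 s: |12| × 5 = 60 m
Total distance = 190 m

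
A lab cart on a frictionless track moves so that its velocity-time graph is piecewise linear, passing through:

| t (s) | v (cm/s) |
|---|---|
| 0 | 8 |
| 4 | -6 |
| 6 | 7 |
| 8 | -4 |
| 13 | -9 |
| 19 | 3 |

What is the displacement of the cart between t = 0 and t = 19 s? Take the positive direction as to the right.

-42.5 cm

Displacement is the signed area under the v-t curve.
0–4 s: ½(8 + -6)(4) = 4 cm
4–6 s: ½(-6 + 7)(2) = 1 cm
6–8 s: ½(7 + -4)(2) = 3 cm
8–13 s: ½(-4 + -9)(5) = -32.5 cm
13–19 s: ½(-9 + 3)(6) = -18 cm
Net displacement = -42.5 cm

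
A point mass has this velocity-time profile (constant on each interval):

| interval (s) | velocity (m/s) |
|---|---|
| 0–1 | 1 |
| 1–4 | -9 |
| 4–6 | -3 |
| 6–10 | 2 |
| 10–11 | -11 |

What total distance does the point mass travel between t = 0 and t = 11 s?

53 m

Distance (not displacement) is the total path length: add the absolute areas under v-t.
0–1 s: |1| × 1 = 1 m
1–4 s: |-9| × 3 = 27 m
4–6 s: |-3| × 2 = 6 m
6–10 s: |2| × 4 = 8 m
10–11 s: |-11| × 1 = 11 m
Total distance = 53 m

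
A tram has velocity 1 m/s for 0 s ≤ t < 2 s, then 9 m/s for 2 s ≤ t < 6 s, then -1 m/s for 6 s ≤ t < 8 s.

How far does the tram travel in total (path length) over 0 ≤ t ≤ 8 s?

Total distance travelled is ∫|v| dt — sum the magnitudes of each area piece.
0–2 s: |1| × 2 = 2 m
2–6 s: |9| × 4 = 36 m
6–8 s: |-1| × 2 = 2 m
Total distance = 40 m

40 m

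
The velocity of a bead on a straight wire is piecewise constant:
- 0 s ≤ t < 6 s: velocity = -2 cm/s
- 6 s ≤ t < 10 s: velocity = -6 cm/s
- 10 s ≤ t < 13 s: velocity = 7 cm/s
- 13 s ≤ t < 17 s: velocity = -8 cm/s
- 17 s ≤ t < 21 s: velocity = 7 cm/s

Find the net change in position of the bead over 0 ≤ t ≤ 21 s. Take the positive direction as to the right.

-19 cm

Net displacement equals the area under the velocity-time graph (areas below the axis count negative).
0–6 s: -2 × 6 = -12 cm
6–10 s: -6 × 4 = -24 cm
10–13 s: 7 × 3 = 21 cm
13–17 s: -8 × 4 = -32 cm
17–21 s: 7 × 4 = 28 cm
Net displacement = -19 cm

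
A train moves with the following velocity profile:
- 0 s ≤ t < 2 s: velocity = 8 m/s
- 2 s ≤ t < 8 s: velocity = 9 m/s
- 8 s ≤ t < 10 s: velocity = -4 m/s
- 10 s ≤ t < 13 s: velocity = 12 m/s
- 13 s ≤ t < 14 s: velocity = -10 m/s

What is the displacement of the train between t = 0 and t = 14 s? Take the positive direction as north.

88 m

Displacement is the signed area under the v-t curve.
0–2 s: 8 × 2 = 16 m
2–8 s: 9 × 6 = 54 m
8–10 s: -4 × 2 = -8 m
10–13 s: 12 × 3 = 36 m
13–14 s: -10 × 1 = -10 m
Net displacement = 88 m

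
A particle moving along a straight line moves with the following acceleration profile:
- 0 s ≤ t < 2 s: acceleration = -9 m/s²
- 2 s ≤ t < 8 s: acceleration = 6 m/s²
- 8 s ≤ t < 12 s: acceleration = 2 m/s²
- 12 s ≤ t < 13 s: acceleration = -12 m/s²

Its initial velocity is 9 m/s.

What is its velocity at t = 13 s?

Δv equals the area under the a-t graph; then v = v₀ + Δv.
0–2 s: -9 × 2 = -18 m/s
2–8 s: 6 × 6 = 36 m/s
8–12 s: 2 × 4 = 8 m/s
12–13 s: -12 × 1 = -12 m/s
Δv = 14 m/s, so v(13) = 9 + (14) = 23 m/s.

23 m/s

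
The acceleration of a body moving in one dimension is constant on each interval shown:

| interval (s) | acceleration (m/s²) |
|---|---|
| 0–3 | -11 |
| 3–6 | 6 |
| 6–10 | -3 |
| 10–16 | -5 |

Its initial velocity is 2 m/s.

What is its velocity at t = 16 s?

-55 m/s

Δv equals the area under the a-t graph; then v = v₀ + Δv.
0–3 s: -11 × 3 = -33 m/s
3–6 s: 6 × 3 = 18 m/s
6–10 s: -3 × 4 = -12 m/s
10–16 s: -5 × 6 = -30 m/s
Δv = -57 m/s, so v(16) = 2 + (-57) = -55 m/s.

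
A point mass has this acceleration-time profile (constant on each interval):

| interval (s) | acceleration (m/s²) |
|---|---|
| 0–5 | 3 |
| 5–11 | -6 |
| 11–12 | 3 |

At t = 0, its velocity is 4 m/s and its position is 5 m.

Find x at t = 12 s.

53 m

On each constant-a segment, Δv = aΔt and Δx = v₀Δt + ½aΔt²; chain segment to segment.
0–5 s: v starts 4 m/s; Δx = 4·5 + ½·3·5² = 57.5 m; v ends 19 m/s.
5–11 s: v starts 19 m/s; Δx = 19·6 + ½·-6·6² = 6 m; v ends -17 m/s.
11–12 s: v starts -17 m/s; Δx = -17·1 + ½·3·1² = -15.5 m; v ends -14 m/s.
x(12) = 5 + Σ Δx = 53 m.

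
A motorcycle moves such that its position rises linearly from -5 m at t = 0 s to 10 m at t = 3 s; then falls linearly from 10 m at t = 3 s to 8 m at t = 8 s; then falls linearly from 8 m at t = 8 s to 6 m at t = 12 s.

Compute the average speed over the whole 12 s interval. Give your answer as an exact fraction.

19/12 m/s

Average speed = (total path length)/(elapsed time); on a piecewise-linear x-t graph the path length is Σ|Δx|.
0–3 s: |Δx| = |10 − -5| = 15 m
3–8 s: |Δx| = |8 − 10| = 2 m
8–12 s: |Δx| = |6 − 8| = 2 m
Total path = 19 m; average speed = 19/12 = 19/12 m/s.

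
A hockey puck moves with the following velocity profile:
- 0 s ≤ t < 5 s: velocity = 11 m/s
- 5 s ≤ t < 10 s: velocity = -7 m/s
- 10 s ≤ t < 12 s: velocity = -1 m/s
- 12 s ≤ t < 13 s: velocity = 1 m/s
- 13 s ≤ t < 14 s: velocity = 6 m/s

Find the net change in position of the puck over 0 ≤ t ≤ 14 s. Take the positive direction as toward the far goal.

Displacement is the signed area under the v-t curve.
0–5 s: 11 × 5 = 55 m
5–10 s: -7 × 5 = -35 m
10–12 s: -1 × 2 = -2 m
12–13 s: 1 × 1 = 1 m
13–14 s: 6 × 1 = 6 m
Net displacement = 25 m

25 m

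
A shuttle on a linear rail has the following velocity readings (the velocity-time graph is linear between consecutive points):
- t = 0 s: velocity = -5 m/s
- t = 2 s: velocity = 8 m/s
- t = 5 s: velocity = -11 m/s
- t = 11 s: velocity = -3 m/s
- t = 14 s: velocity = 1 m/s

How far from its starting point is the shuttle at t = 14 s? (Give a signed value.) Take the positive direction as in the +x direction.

Displacement is the signed area under the v-t curve.
0–2 s: ½(-5 + 8)(2) = 3 m
2–5 s: ½(8 + -11)(3) = -4.5 m
5–11 s: ½(-11 + -3)(6) = -42 m
11–14 s: ½(-3 + 1)(3) = -3 m
Net displacement = -46.5 m

-46.5 m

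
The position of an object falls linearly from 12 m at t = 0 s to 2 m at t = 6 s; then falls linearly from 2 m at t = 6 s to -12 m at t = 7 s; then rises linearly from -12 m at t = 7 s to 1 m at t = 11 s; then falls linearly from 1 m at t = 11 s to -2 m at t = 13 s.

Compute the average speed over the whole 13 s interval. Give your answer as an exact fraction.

Average speed = (total path length)/(elapsed time); on a piecewise-linear x-t graph the path length is Σ|Δx|.
0–6 s: |Δx| = |2 − 12| = 10 m
6–7 s: |Δx| = |-12 − 2| = 14 m
7–11 s: |Δx| = |1 − -12| = 13 m
11–13 s: |Δx| = |-2 − 1| = 3 m
Total path = 40 m; average speed = 40/13 = 40/13 m/s.

40/13 m/s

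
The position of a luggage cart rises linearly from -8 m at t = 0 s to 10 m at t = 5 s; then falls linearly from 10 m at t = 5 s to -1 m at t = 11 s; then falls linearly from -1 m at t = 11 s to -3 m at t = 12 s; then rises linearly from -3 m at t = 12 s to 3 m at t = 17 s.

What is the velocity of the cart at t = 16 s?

1.2 m/s

Velocity is the slope of the x-t graph on 12–17 s: (3 − -3)/(17 − 12) = 1.2 m/s.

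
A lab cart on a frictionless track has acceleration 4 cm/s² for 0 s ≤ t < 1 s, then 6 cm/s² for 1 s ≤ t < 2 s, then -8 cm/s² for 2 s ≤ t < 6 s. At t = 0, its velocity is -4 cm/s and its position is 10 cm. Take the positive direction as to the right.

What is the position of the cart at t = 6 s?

-29 cm

On each constant-a segment, Δv = aΔt and Δx = v₀Δt + ½aΔt²; chain segment to segment.
0–1 s: v starts -4 cm/s; Δx = -4·1 + ½·4·1² = -2 cm; v ends 0 cm/s.
1–2 s: v starts 0 cm/s; Δx = 0·1 + ½·6·1² = 3 cm; v ends 6 cm/s.
2–6 s: v starts 6 cm/s; Δx = 6·4 + ½·-8·4² = -40 cm; v ends -26 cm/s.
x(6) = 10 + Σ Δx = -29 cm.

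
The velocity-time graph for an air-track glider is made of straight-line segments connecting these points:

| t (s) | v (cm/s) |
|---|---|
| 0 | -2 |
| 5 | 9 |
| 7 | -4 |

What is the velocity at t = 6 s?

2.5 cm/s

On 5–7 s the graph is linear from 9 to -4 cm/s: v(6) = 9 + (-4 − 9)·(6 − 5)/(7 − 5) = 2.5 cm/s.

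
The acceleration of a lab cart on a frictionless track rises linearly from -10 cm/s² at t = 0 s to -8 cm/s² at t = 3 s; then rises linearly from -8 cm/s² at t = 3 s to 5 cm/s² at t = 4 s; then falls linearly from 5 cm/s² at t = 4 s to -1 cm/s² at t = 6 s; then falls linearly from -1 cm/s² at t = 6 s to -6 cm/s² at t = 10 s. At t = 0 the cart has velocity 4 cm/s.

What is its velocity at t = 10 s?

-34.5 cm/s

Δv equals the area under the a-t graph; then v = v₀ + Δv.
0–3 s: ½(-10 + -8)(3) = -27 cm/s
3–4 s: ½(-8 + 5)(1) = -1.5 cm/s
4–6 s: ½(5 + -1)(2) = 4 cm/s
6–10 s: ½(-1 + -6)(4) = -14 cm/s
Δv = -38.5 cm/s, so v(10) = 4 + (-38.5) = -34.5 cm/s.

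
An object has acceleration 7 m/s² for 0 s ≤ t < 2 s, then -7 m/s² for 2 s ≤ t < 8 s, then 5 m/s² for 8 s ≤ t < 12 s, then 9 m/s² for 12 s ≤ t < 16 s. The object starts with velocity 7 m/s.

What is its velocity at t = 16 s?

35 m/s

Δv equals the area under the a-t graph; then v = v₀ + Δv.
0–2 s: 7 × 2 = 14 m/s
2–8 s: -7 × 6 = -42 m/s
8–12 s: 5 × 4 = 20 m/s
12–16 s: 9 × 4 = 36 m/s
Δv = 28 m/s, so v(16) = 7 + (28) = 35 m/s.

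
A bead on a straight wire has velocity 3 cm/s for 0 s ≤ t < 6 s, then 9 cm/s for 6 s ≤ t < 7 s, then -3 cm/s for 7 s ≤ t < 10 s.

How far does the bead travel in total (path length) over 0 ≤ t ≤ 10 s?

Total distance travelled is ∫|v| dt — sum the magnitudes of each area piece.
0–6 s: |3| × 6 = 18 cm
6–7 s: |9| × 1 = 9 cm
7–10 s: |-3| × 3 = 9 cm
Total distance = 36 cm

36 cm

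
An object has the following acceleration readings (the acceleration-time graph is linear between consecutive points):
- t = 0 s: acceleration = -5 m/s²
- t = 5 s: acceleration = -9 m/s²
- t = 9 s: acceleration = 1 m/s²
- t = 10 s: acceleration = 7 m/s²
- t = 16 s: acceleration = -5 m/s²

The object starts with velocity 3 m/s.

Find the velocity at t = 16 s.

Δv equals the area under the a-t graph; then v = v₀ + Δv.
0–5 s: ½(-5 + -9)(5) = -35 m/s
5–9 s: ½(-9 + 1)(4) = -16 m/s
9–10 s: ½(1 + 7)(1) = 4 m/s
10–16 s: ½(7 + -5)(6) = 6 m/s
Δv = -41 m/s, so v(16) = 3 + (-41) = -38 m/s.

-38 m/s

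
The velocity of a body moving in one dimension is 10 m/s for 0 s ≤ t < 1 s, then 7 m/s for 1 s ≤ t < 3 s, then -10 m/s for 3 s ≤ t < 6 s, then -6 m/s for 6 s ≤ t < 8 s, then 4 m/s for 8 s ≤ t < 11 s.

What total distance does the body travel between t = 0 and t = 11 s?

Total distance travelled is ∫|v| dt — sum the magnitudes of each area piece.
0–1 s: |10| × 1 = 10 m
1–3 s: |7| × 2 = 14 m
3–6 s: |-10| × 3 = 30 m
6–8 s: |-6| × 2 = 12 m
8–11 s: |4| × 3 = 12 m
Total distance = 78 m

78 m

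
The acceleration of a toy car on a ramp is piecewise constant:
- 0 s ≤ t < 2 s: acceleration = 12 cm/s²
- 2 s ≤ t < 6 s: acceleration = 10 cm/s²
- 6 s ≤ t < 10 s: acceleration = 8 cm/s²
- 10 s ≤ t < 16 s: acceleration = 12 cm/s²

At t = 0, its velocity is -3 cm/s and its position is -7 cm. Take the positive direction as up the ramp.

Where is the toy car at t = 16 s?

On each constant-a segment, Δv = aΔt and Δx = v₀Δt + ½aΔt²; chain segment to segment.
0–2 s: v starts -3 cm/s; Δx = -3·2 + ½·12·2² = 18 cm; v ends 21 cm/s.
2–6 s: v starts 21 cm/s; Δx = 21·4 + ½·10·4² = 164 cm; v ends 61 cm/s.
6–10 s: v starts 61 cm/s; Δx = 61·4 + ½·8·4² = 308 cm; v ends 93 cm/s.
10–16 s: v starts 93 cm/s; Δx = 93·6 + ½·12·6² = 774 cm; v ends 165 cm/s.
x(16) = -7 + Σ Δx = 1257 cm.

1257 cm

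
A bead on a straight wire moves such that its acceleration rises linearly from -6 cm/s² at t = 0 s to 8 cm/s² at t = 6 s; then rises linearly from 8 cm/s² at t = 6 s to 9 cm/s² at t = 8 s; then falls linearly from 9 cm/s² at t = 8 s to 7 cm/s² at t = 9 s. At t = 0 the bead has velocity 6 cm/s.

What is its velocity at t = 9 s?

Δv equals the area under the a-t graph; then v = v₀ + Δv.
0–6 s: ½(-6 + 8)(6) = 6 cm/s
6–8 s: ½(8 + 9)(2) = 17 cm/s
8–9 s: ½(9 + 7)(1) = 8 cm/s
Δv = 31 cm/s, so v(9) = 6 + (31) = 37 cm/s.

37 cm/s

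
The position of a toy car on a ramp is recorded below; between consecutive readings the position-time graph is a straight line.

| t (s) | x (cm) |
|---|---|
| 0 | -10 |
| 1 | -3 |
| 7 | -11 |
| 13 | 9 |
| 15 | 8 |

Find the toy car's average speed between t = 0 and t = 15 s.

Average speed = (total path length)/(elapsed time); on a piecewise-linear x-t graph the path length is Σ|Δx|.
0–1 s: |Δx| = |-3 − -10| = 7 cm
1–7 s: |Δx| = |-11 − -3| = 8 cm
7–13 s: |Δx| = |9 − -11| = 20 cm
13–15 s: |Δx| = |8 − 9| = 1 cm
Total path = 36 cm; average speed = 36/15 = 2.4 cm/s.

2.4 cm/s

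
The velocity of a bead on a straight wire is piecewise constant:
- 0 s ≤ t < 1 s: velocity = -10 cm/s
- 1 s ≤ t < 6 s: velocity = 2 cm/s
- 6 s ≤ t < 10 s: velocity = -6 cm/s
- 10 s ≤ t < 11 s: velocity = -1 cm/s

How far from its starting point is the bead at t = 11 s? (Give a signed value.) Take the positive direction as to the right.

Displacement is the signed area under the v-t curve.
0–1 s: -10 × 1 = -10 cm
1–6 s: 2 × 5 = 10 cm
6–10 s: -6 × 4 = -24 cm
10–11 s: -1 × 1 = -1 cm
Net displacement = -25 cm

-25 cm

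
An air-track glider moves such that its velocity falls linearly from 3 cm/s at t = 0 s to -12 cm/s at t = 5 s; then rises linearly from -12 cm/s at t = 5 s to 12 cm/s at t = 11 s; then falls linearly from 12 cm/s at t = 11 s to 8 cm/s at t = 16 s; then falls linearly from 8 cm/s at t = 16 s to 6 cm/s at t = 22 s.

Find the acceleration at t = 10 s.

Acceleration is the slope of the v-t graph on 5–11 s: (12 − -12)/(11 − 5) = 4 cm/s².

4 cm/s²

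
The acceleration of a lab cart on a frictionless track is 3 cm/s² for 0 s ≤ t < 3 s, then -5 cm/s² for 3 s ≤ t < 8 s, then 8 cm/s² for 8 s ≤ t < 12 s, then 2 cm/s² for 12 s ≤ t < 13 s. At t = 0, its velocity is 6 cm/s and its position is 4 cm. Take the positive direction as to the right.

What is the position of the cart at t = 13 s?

95 cm

On each constant-a segment, Δv = aΔt and Δx = v₀Δt + ½aΔt²; chain segment to segment.
0–3 s: v starts 6 cm/s; Δx = 6·3 + ½·3·3² = 31.5 cm; v ends 15 cm/s.
3–8 s: v starts 15 cm/s; Δx = 15·5 + ½·-5·5² = 12.5 cm; v ends -10 cm/s.
8–12 s: v starts -10 cm/s; Δx = -10·4 + ½·8·4² = 24 cm; v ends 22 cm/s.
12–13 s: v starts 22 cm/s; Δx = 22·1 + ½·2·1² = 23 cm; v ends 24 cm/s.
x(13) = 4 + Σ Δx = 95 cm.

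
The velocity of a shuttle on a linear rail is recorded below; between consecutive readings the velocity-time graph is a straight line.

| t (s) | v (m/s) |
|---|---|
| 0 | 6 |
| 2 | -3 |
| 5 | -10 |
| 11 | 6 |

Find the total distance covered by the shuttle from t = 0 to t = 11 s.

50 m

Total distance travelled is ∫|v| dt — sum the magnitudes of each area piece.
0–2 s: v = 0 at t = 4/3 s; triangle areas 4 + 1 = 5 m
2–5 s: |½(-3 + -10)(3)| = 19.5 m
5–11 s: v = 0 at t = 8.75 s; triangle areas 18.75 + 6.75 = 25.5 m
Total distance = 50 m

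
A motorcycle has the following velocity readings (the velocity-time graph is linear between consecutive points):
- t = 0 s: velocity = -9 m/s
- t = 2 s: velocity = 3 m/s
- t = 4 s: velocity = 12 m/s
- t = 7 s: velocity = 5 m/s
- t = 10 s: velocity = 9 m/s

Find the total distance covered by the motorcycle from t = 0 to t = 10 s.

Distance (not displacement) is the total path length: add the absolute areas under v-t.
0–2 s: v = 0 at t = 1.5 s; triangle areas 6.75 + 0.75 = 7.5 m
2–4 s: |½(3 + 12)(2)| = 15 m
4–7 s: |½(12 + 5)(3)| = 25.5 m
7–10 s: |½(5 + 9)(3)| = 21 m
Total distance = 69 m

69 m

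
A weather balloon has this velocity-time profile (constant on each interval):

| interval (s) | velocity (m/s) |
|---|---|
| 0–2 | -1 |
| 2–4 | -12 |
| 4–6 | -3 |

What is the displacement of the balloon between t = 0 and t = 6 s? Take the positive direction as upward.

-32 m

Net displacement equals the area under the velocity-time graph (areas below the axis count negative).
0–2 s: -1 × 2 = -2 m
2–4 s: -12 × 2 = -24 m
4–6 s: -3 × 2 = -6 m
Net displacement = -32 m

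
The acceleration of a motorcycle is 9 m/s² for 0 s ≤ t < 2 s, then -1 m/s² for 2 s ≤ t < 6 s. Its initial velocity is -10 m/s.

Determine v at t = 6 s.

4 m/s

Δv equals the area under the a-t graph; then v = v₀ + Δv.
0–2 s: 9 × 2 = 18 m/s
2–6 s: -1 × 4 = -4 m/s
Δv = 14 m/s, so v(6) = -10 + (14) = 4 m/s.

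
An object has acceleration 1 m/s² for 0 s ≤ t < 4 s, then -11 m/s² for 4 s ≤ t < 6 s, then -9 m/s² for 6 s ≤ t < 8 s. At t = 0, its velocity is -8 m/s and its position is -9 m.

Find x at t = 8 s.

-133 m

On each constant-a segment, Δv = aΔt and Δx = v₀Δt + ½aΔt²; chain segment to segment.
0–4 s: v starts -8 m/s; Δx = -8·4 + ½·1·4² = -24 m; v ends -4 m/s.
4–6 s: v starts -4 m/s; Δx = -4·2 + ½·-11·2² = -30 m; v ends -26 m/s.
6–8 s: v starts -26 m/s; Δx = -26·2 + ½·-9·2² = -70 m; v ends -44 m/s.
x(8) = -9 + Σ Δx = -133 m.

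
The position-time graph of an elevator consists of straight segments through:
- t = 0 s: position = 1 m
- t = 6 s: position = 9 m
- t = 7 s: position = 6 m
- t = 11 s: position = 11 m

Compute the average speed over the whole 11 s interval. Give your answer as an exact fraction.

16/11 m/s

Average speed = (total path length)/(elapsed time); on a piecewise-linear x-t graph the path length is Σ|Δx|.
0–6 s: |Δx| = |9 − 1| = 8 m
6–7 s: |Δx| = |6 − 9| = 3 m
7–11 s: |Δx| = |11 − 6| = 5 m
Total path = 16 m; average speed = 16/11 = 16/11 m/s.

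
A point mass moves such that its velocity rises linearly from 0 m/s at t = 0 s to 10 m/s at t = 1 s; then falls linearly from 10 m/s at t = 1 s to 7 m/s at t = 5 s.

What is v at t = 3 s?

8.5 m/s

On 1–5 s the graph is linear from 10 to 7 m/s: v(3) = 10 + (7 − 10)·(3 − 1)/(5 − 1) = 8.5 m/s.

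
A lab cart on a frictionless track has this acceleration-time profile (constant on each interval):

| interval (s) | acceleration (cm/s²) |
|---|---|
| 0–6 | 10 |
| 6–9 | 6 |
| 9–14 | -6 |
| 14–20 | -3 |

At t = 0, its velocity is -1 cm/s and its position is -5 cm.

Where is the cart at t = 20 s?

911 cm

On each constant-a segment, Δv = aΔt and Δx = v₀Δt + ½aΔt²; chain segment to segment.
0–6 s: v starts -1 cm/s; Δx = -1·6 + ½·10·6² = 174 cm; v ends 59 cm/s.
6–9 s: v starts 59 cm/s; Δx = 59·3 + ½·6·3² = 204 cm; v ends 77 cm/s.
9–14 s: v starts 77 cm/s; Δx = 77·5 + ½·-6·5² = 310 cm; v ends 47 cm/s.
14–20 s: v starts 47 cm/s; Δx = 47·6 + ½·-3·6² = 228 cm; v ends 29 cm/s.
x(20) = -5 + Σ Δx = 911 cm.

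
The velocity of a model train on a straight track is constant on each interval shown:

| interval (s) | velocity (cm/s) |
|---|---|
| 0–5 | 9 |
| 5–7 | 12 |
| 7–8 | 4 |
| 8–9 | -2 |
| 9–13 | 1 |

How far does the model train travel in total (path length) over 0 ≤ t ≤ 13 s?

Distance (not displacement) is the total path length: add the absolute areas under v-t.
0–5 s: |9| × 5 = 45 cm
5–7 s: |12| × 2 = 24 cm
7–8 s: |4| × 1 = 4 cm
8–9 s: |-2| × 1 = 2 cm
9–13 s: |1| × 4 = 4 cm
Total distance = 79 cm

79 cm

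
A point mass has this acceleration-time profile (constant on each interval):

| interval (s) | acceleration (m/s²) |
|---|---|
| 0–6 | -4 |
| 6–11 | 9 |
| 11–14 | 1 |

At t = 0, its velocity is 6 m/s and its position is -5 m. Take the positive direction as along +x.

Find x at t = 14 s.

67 m

On each constant-a segment, Δv = aΔt and Δx = v₀Δt + ½aΔt²; chain segment to segment.
0–6 s: v starts 6 m/s; Δx = 6·6 + ½·-4·6² = -36 m; v ends -18 m/s.
6–11 s: v starts -18 m/s; Δx = -18·5 + ½·9·5² = 22.5 m; v ends 27 m/s.
11–14 s: v starts 27 m/s; Δx = 27·3 + ½·1·3² = 85.5 m; v ends 30 m/s.
x(14) = -5 + Σ Δx = 67 m.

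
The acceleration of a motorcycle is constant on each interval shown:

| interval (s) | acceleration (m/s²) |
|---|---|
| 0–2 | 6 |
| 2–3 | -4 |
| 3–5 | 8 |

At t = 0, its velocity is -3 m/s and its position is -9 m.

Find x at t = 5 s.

On each constant-a segment, Δv = aΔt and Δx = v₀Δt + ½aΔt²; chain segment to segment.
0–2 s: v starts -3 m/s; Δx = -3·2 + ½·6·2² = 6 m; v ends 9 m/s.
2–3 s: v starts 9 m/s; Δx = 9·1 + ½·-4·1² = 7 m; v ends 5 m/s.
3–5 s: v starts 5 m/s; Δx = 5·2 + ½·8·2² = 26 m; v ends 21 m/s.
x(5) = -9 + Σ Δx = 30 m.

30 m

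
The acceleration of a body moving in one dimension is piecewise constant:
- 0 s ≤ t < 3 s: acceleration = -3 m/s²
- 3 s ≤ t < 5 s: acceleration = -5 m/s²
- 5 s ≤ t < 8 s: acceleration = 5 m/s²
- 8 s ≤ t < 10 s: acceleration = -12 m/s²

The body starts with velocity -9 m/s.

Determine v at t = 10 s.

Δv equals the area under the a-t graph; then v = v₀ + Δv.
0–3 s: -3 × 3 = -9 m/s
3–5 s: -5 × 2 = -10 m/s
5–8 s: 5 × 3 = 15 m/s
8–10 s: -12 × 2 = -24 m/s
Δv = -28 m/s, so v(10) = -9 + (-28) = -37 m/s.

-37 m/s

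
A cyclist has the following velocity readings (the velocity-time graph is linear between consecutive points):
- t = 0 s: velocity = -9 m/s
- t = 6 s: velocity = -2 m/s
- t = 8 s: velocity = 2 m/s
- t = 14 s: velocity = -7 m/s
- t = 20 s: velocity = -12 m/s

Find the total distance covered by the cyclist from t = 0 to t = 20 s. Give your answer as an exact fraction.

Distance (not displacement) is the total path length: add the absolute areas under v-t.
0–6 s: |½(-9 + -2)(6)| = 33 m
6–8 s: v = 0 at t = 7 s; triangle areas 1 + 1 = 2 m
8–14 s: v = 0 at t = 28/3 s; triangle areas 4/3 + 49/3 = 53/3 m
14–20 s: |½(-7 + -12)(6)| = 57 m
Total distance = 329/3 m

329/3 m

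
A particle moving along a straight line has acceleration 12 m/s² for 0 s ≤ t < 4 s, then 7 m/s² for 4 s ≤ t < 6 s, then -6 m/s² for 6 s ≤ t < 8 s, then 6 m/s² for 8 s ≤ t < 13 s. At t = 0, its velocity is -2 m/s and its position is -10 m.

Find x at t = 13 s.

607 m

On each constant-a segment, Δv = aΔt and Δx = v₀Δt + ½aΔt²; chain segment to segment.
0–4 s: v starts -2 m/s; Δx = -2·4 + ½·12·4² = 88 m; v ends 46 m/s.
4–6 s: v starts 46 m/s; Δx = 46·2 + ½·7·2² = 106 m; v ends 60 m/s.
6–8 s: v starts 60 m/s; Δx = 60·2 + ½·-6·2² = 108 m; v ends 48 m/s.
8–13 s: v starts 48 m/s; Δx = 48·5 + ½·6·5² = 315 m; v ends 78 m/s.
x(13) = -10 + Σ Δx = 607 m.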